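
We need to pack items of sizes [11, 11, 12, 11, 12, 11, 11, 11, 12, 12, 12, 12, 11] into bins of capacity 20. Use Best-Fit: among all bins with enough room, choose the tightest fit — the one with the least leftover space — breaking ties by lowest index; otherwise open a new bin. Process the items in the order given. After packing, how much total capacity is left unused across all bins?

bin 1: place 11, 9 left
bin 2: place 11, 9 left
bin 3: place 12, 8 left
bin 4: place 11, 9 left
bin 5: place 12, 8 left
bin 6: place 11, 9 left
bin 7: place 11, 9 left
bin 8: place 11, 9 left
bin 9: place 12, 8 left
bin 10: place 12, 8 left
bin 11: place 12, 8 left
bin 12: place 12, 8 left
bin 13: place 11, 9 left
13 bins × 20 = 260; used 149; unused 111.

111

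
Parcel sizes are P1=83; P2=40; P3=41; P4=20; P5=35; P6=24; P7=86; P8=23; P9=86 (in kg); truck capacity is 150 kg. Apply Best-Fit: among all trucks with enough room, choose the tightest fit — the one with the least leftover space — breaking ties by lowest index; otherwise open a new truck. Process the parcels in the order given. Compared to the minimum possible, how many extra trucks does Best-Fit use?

Best-Fit: [83,40,20] [41,35,24,23] [86] [86] → 4 trucks.
Total size 438 kg; any packing needs at least ⌈438/150⌉ = 3 trucks.
An optimal packing achieves that bound: [86,41,23] [86,40,24] [83,35,20] → 3 trucks.
Excess: 4 − 3 = 1.

1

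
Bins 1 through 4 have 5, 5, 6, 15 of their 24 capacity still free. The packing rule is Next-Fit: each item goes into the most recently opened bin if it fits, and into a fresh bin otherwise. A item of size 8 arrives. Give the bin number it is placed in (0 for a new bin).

Next-Fit only looks at bin 4, which has 15 free.
8 fits there.

4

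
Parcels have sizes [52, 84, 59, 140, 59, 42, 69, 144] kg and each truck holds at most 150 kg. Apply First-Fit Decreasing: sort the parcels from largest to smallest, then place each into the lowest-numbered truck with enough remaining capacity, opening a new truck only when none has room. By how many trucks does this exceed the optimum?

First-Fit Decreasing: [144] [140] [84,59] [69,59] [52,42] → 5 trucks.
Total size 649 kg; any packing needs at least ⌈649/150⌉ = 5 trucks.
So 5 is already optimal.

0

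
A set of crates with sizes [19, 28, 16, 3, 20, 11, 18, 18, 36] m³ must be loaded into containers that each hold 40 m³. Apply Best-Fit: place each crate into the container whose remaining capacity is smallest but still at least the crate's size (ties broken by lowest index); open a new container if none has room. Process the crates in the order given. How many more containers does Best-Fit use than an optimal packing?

0

Best-Fit: [19,16,3] [28,11] [20,18] [18] [36] → 5 containers.
Total size 169 m³; any packing needs at least ⌈169/40⌉ = 5 containers.
So 5 is already optimal.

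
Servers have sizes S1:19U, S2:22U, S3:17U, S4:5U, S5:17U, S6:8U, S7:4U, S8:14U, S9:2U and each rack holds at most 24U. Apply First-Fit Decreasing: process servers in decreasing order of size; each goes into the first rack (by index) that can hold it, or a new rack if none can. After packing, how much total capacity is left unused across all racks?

Sorted descending: 22, 19, 17, 17, 14, 8, 5, 4, 2.
22U → rack 1 (remaining 2U)
19U → rack 2 (remaining 5U)
17U → rack 3 (remaining 7U)
17U → rack 4 (remaining 7U)
14U → rack 5 (remaining 10U)
8U → rack 5 (remaining 2U)
5U → rack 2 (remaining 0U)
4U → rack 3 (remaining 3U)
2U → rack 1 (remaining 0U)
5 racks × 24U = 120U; used 108U; unused 12U.

12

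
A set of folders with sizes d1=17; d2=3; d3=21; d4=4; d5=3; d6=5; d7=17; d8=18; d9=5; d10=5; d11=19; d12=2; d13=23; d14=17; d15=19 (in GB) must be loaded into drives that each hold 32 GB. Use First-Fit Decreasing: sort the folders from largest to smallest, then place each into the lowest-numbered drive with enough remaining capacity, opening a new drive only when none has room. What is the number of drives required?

Sorted descending: 23, 21, 19, 19, 18, 17, 17, 17, 5, 5, 5, 4, 3, 3, 2.
drive 1: place 23 GB, 9 GB left
drive 2: place 21 GB, 11 GB left
drive 3: place 19 GB, 13 GB left
drive 4: place 19 GB, 13 GB left
drive 5: place 18 GB, 14 GB left
drive 6: place 17 GB, 15 GB left
drive 7: place 17 GB, 15 GB left
drive 8: place 17 GB, 15 GB left
drive 1: place 5 GB, 4 GB left
drive 2: place 5 GB, 6 GB left
drive 2: place 5 GB, 1 GB left
drive 1: place 4 GB, 0 GB left
drive 3: place 3 GB, 10 GB left
drive 3: place 3 GB, 7 GB left
drive 3: place 2 GB, 5 GB left
Final drives: [23,5,4] [21,5,5] [19,3,3,2] [19] [18] [17] [17] [17].

8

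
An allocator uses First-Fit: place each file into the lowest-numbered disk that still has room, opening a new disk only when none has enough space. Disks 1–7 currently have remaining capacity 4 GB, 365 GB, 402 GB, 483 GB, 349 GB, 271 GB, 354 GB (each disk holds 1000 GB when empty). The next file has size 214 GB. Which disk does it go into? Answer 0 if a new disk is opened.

Disks with room: disk 2 (365 GB), disk 3 (402 GB), disk 4 (483 GB), disk 5 (349 GB), disk 6 (271 GB), disk 7 (354 GB).
The first with room is disk 2.

2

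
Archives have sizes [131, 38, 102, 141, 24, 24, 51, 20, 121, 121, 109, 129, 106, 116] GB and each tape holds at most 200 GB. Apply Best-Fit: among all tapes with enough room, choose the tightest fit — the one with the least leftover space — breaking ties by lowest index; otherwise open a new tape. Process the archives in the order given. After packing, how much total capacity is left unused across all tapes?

567

Put 131 GB in tape 1; 69 GB remain.
Put 38 GB in tape 1; 31 GB remain.
Put 102 GB in tape 2; 98 GB remain.
Put 141 GB in tape 3; 59 GB remain.
Put 24 GB in tape 1; 7 GB remain.
Put 24 GB in tape 3; 35 GB remain.
Put 51 GB in tape 2; 47 GB remain.
Put 20 GB in tape 3; 15 GB remain.
Put 121 GB in tape 4; 79 GB remain.
Put 121 GB in tape 5; 79 GB remain.
Put 109 GB in tape 6; 91 GB remain.
Put 129 GB in tape 7; 71 GB remain.
Put 106 GB in tape 8; 94 GB remain.
Put 116 GB in tape 9; 84 GB remain.
9 tapes × 200 GB = 1800 GB; used 1233 GB; unused 567 GB.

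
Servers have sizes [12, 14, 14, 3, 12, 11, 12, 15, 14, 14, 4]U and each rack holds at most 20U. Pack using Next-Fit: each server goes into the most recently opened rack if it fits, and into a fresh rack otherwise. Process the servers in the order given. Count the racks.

9

Put 12U in rack 1; 8U remain.
Put 14U in rack 2; 6U remain.
Put 14U in rack 3; 6U remain.
Put 3U in rack 3; 3U remain.
Put 12U in rack 4; 8U remain.
Put 11U in rack 5; 9U remain.
Put 12U in rack 6; 8U remain.
Put 15U in rack 7; 5U remain.
Put 14U in rack 8; 6U remain.
Put 14U in rack 9; 6U remain.
Put 4U in rack 9; 2U remain.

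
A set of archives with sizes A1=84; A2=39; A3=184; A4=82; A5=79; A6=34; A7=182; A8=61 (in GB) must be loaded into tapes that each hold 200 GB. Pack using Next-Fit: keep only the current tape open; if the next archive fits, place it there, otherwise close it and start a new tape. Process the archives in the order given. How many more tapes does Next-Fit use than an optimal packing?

Next-Fit: [84,39] [184] [82,79,34] [182] [61] → 5 tapes.
Total size 745 GB; any packing needs at least ⌈745/200⌉ = 4 tapes.
An optimal packing achieves that bound: [184] [182] [84,82,34] [79,61,39] → 4 tapes.
Excess: 5 − 4 = 1.

1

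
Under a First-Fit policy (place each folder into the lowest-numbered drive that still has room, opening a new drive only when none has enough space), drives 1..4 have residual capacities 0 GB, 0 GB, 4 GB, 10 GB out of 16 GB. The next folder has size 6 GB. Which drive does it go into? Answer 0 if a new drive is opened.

Drives with room: drive 4 (10 GB).
The first with room is drive 4.

4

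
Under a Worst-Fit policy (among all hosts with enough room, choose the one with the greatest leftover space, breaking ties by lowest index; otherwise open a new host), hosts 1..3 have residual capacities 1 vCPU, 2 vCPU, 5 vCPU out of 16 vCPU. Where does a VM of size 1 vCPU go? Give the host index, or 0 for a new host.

Hosts with room: host 1 (1 vCPU), host 2 (2 vCPU), host 3 (5 vCPU).
Most room is host 3 with 5 vCPU free.

3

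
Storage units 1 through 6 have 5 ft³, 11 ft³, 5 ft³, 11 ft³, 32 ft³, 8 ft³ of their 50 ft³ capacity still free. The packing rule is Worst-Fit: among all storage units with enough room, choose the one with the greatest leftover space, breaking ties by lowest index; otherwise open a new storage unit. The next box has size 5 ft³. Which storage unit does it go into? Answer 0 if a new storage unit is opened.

Storage units with room: storage unit 1 (5 ft³), storage unit 2 (11 ft³), storage unit 3 (5 ft³), storage unit 4 (11 ft³), storage unit 5 (32 ft³), storage unit 6 (8 ft³).
Most room is storage unit 5 with 32 ft³ free.

5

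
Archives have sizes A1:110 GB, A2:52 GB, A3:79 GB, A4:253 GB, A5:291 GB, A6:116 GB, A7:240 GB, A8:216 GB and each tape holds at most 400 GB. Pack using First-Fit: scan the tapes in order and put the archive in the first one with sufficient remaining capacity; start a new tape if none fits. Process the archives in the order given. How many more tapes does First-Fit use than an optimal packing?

First-Fit: [110,52,79,116] [253] [291] [240] [216] → 5 tapes.
Total size 1357 GB; any packing needs at least ⌈1357/400⌉ = 4 tapes.
An optimal packing achieves that bound: [291,79] [253,116] [240,110] [216,52] → 4 tapes.
Excess: 5 − 4 = 1.

1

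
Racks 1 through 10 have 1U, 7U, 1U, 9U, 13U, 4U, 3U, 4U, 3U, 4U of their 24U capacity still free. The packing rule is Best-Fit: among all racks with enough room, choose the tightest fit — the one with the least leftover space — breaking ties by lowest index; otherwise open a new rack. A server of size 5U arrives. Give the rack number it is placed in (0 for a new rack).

Racks with room: rack 2 (7U), rack 4 (9U), rack 5 (13U).
Tightest fit is rack 2 with 7U free.

2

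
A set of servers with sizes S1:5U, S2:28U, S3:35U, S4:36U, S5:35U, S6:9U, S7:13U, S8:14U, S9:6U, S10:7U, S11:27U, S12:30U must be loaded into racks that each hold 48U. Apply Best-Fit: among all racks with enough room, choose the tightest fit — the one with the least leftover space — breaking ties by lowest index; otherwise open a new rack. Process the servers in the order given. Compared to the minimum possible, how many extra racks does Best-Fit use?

0

Best-Fit: [5,28,14] [35,13] [36,9] [35,6,7] [27] [30] → 6 racks.
Total size 245U; any packing needs at least ⌈245/48⌉ = 6 racks.
So 6 is already optimal.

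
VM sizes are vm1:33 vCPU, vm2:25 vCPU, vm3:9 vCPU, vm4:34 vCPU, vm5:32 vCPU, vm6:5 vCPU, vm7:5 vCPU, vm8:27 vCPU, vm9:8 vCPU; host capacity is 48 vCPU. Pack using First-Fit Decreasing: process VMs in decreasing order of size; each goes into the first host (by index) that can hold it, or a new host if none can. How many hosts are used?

5

Sorted descending: 34, 33, 32, 27, 25, 9, 8, 5, 5.
Put 34 vCPU in host 1; 14 vCPU remain.
Put 33 vCPU in host 2; 15 vCPU remain.
Put 32 vCPU in host 3; 16 vCPU remain.
Put 27 vCPU in host 4; 21 vCPU remain.
Put 25 vCPU in host 5; 23 vCPU remain.
Put 9 vCPU in host 1; 5 vCPU remain.
Put 8 vCPU in host 2; 7 vCPU remain.
Put 5 vCPU in host 1; 0 vCPU remain.
Put 5 vCPU in host 2; 2 vCPU remain.
Final hosts: [34,9,5] [33,8,5] [32] [27] [25].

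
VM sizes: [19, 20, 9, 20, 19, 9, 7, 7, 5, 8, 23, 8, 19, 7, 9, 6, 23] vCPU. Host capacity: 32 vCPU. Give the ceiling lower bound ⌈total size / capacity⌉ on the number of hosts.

Total size = 19 + 20 + 9 + 20 + 19 + 9 + 7 + 7 + 5 + 8 + 23 + 8 + 19 + 7 + 9 + 6 + 23 = 218 vCPU.
⌈218 / 32⌉ = 7.

7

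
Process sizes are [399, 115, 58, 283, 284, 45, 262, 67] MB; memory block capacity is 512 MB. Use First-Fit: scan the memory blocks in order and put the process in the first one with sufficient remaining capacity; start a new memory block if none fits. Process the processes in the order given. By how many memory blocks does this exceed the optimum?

0

First-Fit: [399,58,45] [115,283,67] [284] [262] → 4 memory blocks.
4 processes exceed 256 MB (half the capacity), and no two of those can share a memory block, so at least 4 memory blocks are needed.
So 4 is already optimal.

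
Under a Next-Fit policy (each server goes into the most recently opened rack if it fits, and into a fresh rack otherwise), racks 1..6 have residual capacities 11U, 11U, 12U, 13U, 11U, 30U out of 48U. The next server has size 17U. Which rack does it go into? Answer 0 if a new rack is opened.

6

Next-Fit only looks at rack 6, which has 30U free.
17U fits there.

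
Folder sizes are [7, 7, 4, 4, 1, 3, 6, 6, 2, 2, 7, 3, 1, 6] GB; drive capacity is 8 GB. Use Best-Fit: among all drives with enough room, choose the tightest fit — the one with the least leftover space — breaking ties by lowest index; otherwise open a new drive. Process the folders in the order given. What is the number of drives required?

drive 1: place 7 GB, 1 GB left
drive 2: place 7 GB, 1 GB left
drive 3: place 4 GB, 4 GB left
drive 3: place 4 GB, 0 GB left
drive 1: place 1 GB, 0 GB left
drive 4: place 3 GB, 5 GB left
drive 5: place 6 GB, 2 GB left
drive 6: place 6 GB, 2 GB left
drive 5: place 2 GB, 0 GB left
drive 6: place 2 GB, 0 GB left
drive 7: place 7 GB, 1 GB left
drive 4: place 3 GB, 2 GB left
drive 2: place 1 GB, 0 GB left
drive 8: place 6 GB, 2 GB left
Final drives: [7,1] [7,1] [4,4] [3,3] [6,2] [6,2] [7] [6].

8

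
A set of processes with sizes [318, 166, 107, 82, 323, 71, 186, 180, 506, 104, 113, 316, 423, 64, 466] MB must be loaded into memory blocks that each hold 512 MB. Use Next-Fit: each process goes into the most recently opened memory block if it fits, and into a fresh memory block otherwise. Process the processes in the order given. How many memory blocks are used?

8

318 MB → memory block 1 (remaining 194 MB)
166 MB → memory block 1 (remaining 28 MB)
107 MB → memory block 2 (remaining 405 MB)
82 MB → memory block 2 (remaining 323 MB)
323 MB → memory block 2 (remaining 0 MB)
71 MB → memory block 3 (remaining 441 MB)
186 MB → memory block 3 (remaining 255 MB)
180 MB → memory block 3 (remaining 75 MB)
506 MB → memory block 4 (remaining 6 MB)
104 MB → memory block 5 (remaining 408 MB)
113 MB → memory block 5 (remaining 295 MB)
316 MB → memory block 6 (remaining 196 MB)
423 MB → memory block 7 (remaining 89 MB)
64 MB → memory block 7 (remaining 25 MB)
466 MB → memory block 8 (remaining 46 MB)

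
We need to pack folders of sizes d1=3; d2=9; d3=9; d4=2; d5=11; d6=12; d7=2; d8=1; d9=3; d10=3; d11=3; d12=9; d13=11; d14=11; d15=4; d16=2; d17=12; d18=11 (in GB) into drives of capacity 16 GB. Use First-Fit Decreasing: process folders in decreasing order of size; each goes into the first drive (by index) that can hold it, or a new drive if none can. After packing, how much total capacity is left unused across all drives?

Sorted descending: 12, 12, 11, 11, 11, 11, 9, 9, 9, 4, 3, 3, 3, 3, 2, 2, 2, 1.
12 GB → drive 1 (remaining 4 GB)
12 GB → drive 2 (remaining 4 GB)
11 GB → drive 3 (remaining 5 GB)
11 GB → drive 4 (remaining 5 GB)
11 GB → drive 5 (remaining 5 GB)
11 GB → drive 6 (remaining 5 GB)
9 GB → drive 7 (remaining 7 GB)
9 GB → drive 8 (remaining 7 GB)
9 GB → drive 9 (remaining 7 GB)
4 GB → drive 1 (remaining 0 GB)
3 GB → drive 2 (remaining 1 GB)
3 GB → drive 3 (remaining 2 GB)
3 GB → drive 4 (remaining 2 GB)
3 GB → drive 5 (remaining 2 GB)
2 GB → drive 3 (remaining 0 GB)
2 GB → drive 4 (remaining 0 GB)
2 GB → drive 5 (remaining 0 GB)
1 GB → drive 2 (remaining 0 GB)
9 drives × 16 GB = 144 GB; used 118 GB; unused 26 GB.

26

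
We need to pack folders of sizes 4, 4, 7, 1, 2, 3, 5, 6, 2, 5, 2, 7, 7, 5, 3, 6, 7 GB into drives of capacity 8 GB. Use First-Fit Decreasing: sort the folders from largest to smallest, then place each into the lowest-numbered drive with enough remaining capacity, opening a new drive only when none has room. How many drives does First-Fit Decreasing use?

Sorted descending: 7, 7, 7, 7, 6, 6, 5, 5, 5, 4, 4, 3, 3, 2, 2, 2, 1.
7 GB → drive 1 (remaining 1 GB)
7 GB → drive 2 (remaining 1 GB)
7 GB → drive 3 (remaining 1 GB)
7 GB → drive 4 (remaining 1 GB)
6 GB → drive 5 (remaining 2 GB)
6 GB → drive 6 (remaining 2 GB)
5 GB → drive 7 (remaining 3 GB)
5 GB → drive 8 (remaining 3 GB)
5 GB → drive 9 (remaining 3 GB)
4 GB → drive 10 (remaining 4 GB)
4 GB → drive 10 (remaining 0 GB)
3 GB → drive 7 (remaining 0 GB)
3 GB → drive 8 (remaining 0 GB)
2 GB → drive 5 (remaining 0 GB)
2 GB → drive 6 (remaining 0 GB)
2 GB → drive 9 (remaining 1 GB)
1 GB → drive 1 (remaining 0 GB)
Final drives: [7,1] [7] [7] [7] [6,2] [6,2] [5,3] [5,3] [5,2] [4,4].

10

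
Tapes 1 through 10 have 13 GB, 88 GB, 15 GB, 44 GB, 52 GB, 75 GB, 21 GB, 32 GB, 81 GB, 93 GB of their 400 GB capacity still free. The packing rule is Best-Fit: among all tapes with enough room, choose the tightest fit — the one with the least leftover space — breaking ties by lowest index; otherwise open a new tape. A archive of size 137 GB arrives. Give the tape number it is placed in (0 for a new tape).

0

No tape has ≥ 137 GB free, so a new tape is opened.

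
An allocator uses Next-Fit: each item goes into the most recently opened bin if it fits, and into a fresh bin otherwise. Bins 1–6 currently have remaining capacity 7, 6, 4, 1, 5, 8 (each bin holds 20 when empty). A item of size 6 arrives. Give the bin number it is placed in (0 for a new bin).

Next-Fit only looks at bin 6, which has 8 free.
6 fits there.

6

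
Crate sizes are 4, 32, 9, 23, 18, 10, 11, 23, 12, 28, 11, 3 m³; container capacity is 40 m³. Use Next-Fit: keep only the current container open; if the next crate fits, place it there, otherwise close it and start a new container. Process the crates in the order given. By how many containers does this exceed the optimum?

Next-Fit: [4,32] [9,23] [18,10,11] [23,12] [28,11] [3] → 6 containers.
Total size 184 m³; any packing needs at least ⌈184/40⌉ = 5 containers.
An optimal packing achieves that bound: [32,4,3] [28,12] [23,11] [23,11] [18,10,9] → 5 containers.
Excess: 6 − 5 = 1.

1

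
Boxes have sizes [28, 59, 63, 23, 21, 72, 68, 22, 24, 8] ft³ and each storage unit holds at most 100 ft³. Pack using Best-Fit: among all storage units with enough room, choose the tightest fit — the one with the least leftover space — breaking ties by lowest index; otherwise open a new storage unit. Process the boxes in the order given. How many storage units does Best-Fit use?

28 ft³ → storage unit 1 (remaining 72 ft³)
59 ft³ → storage unit 1 (remaining 13 ft³)
63 ft³ → storage unit 2 (remaining 37 ft³)
23 ft³ → storage unit 2 (remaining 14 ft³)
21 ft³ → storage unit 3 (remaining 79 ft³)
72 ft³ → storage unit 3 (remaining 7 ft³)
68 ft³ → storage unit 4 (remaining 32 ft³)
22 ft³ → storage unit 4 (remaining 10 ft³)
24 ft³ → storage unit 5 (remaining 76 ft³)
8 ft³ → storage unit 4 (remaining 2 ft³)
Final storage units: [28,59] [63,23] [21,72] [68,22,8] [24].

5 storage units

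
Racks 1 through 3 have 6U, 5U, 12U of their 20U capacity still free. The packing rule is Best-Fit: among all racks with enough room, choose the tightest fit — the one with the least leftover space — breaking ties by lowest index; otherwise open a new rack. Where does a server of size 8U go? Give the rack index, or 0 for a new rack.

3

Racks with room: rack 3 (12U).
Tightest fit is rack 3 with 12U free.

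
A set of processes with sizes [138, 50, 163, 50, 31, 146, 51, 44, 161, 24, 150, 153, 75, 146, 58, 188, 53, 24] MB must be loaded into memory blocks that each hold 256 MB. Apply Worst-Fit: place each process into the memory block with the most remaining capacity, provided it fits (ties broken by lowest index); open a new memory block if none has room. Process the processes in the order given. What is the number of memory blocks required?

8 memory blocks

Put 138 MB in memory block 1; 118 MB remain.
Put 50 MB in memory block 1; 68 MB remain.
Put 163 MB in memory block 2; 93 MB remain.
Put 50 MB in memory block 2; 43 MB remain.
Put 31 MB in memory block 1; 37 MB remain.
Put 146 MB in memory block 3; 110 MB remain.
Put 51 MB in memory block 3; 59 MB remain.
Put 44 MB in memory block 3; 15 MB remain.
Put 161 MB in memory block 4; 95 MB remain.
Put 24 MB in memory block 4; 71 MB remain.
Put 150 MB in memory block 5; 106 MB remain.
Put 153 MB in memory block 6; 103 MB remain.
Put 75 MB in memory block 5; 31 MB remain.
Put 146 MB in memory block 7; 110 MB remain.
Put 58 MB in memory block 7; 52 MB remain.
Put 188 MB in memory block 8; 68 MB remain.
Put 53 MB in memory block 6; 50 MB remain.
Put 24 MB in memory block 4; 47 MB remain.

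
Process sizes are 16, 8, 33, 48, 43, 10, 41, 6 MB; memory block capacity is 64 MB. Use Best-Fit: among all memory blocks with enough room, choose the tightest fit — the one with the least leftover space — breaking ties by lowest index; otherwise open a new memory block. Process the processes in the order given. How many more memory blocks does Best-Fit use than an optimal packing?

Best-Fit: [16,8,33] [48,10,6] [43] [41] → 4 memory blocks.
Total size 205 MB; any packing needs at least ⌈205/64⌉ = 4 memory blocks.
So 4 is already optimal.

0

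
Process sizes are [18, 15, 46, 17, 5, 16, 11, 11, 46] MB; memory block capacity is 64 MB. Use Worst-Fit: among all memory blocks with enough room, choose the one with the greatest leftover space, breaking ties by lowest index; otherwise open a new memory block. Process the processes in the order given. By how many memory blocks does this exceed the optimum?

1

Worst-Fit: [18,15,17] [46,5] [16,11,11] [46] → 4 memory blocks.
Total size 185 MB; any packing needs at least ⌈185/64⌉ = 3 memory blocks.
An optimal packing achieves that bound: [46,18] [46,17] [16,15,11,11,5] → 3 memory blocks.
Excess: 4 − 3 = 1.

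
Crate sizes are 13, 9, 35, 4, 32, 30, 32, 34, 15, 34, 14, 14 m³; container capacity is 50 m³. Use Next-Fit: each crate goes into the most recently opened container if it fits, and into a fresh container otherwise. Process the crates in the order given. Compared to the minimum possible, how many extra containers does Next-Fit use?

2

Next-Fit: [13,9] [35,4] [32] [30] [32] [34,15] [34,14] [14] → 8 containers.
Total size 266 m³; any packing needs at least ⌈266/50⌉ = 6 containers.
An optimal packing achieves that bound: [35,15] [34,14] [34,14] [32,13,4] [32,9] [30] → 6 containers.
Excess: 8 − 6 = 2.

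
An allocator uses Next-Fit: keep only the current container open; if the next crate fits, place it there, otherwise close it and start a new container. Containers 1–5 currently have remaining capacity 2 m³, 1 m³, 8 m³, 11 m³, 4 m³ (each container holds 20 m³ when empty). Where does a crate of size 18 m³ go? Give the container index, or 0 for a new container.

Next-Fit only looks at container 5, which has 4 m³ free.
18 m³ does not fit, so a new container is opened.

0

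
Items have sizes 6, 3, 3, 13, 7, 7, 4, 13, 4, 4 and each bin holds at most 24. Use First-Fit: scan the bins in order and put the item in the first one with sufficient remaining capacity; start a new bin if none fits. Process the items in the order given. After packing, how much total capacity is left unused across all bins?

bin 1: place 6, 18 left
bin 1: place 3, 15 left
bin 1: place 3, 12 left
bin 2: place 13, 11 left
bin 1: place 7, 5 left
bin 2: place 7, 4 left
bin 1: place 4, 1 left
bin 3: place 13, 11 left
bin 2: place 4, 0 left
bin 3: place 4, 7 left
3 bins × 24 = 72; used 64; unused 8.

8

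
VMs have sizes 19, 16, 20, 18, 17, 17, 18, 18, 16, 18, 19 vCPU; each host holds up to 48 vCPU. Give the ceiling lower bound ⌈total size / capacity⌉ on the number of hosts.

5 hosts

Total size = 19 + 16 + 20 + 18 + 17 + 17 + 18 + 18 + 16 + 18 + 19 = 196 vCPU.
⌈196 / 48⌉ = 5.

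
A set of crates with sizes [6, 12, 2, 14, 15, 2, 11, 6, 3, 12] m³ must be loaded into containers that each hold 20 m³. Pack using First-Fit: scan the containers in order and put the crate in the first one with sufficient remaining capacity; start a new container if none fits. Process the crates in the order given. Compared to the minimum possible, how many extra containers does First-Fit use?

0

First-Fit: [6,12,2] [14,2,3] [15] [11,6] [12] → 5 containers.
Total size 83 m³; any packing needs at least ⌈83/20⌉ = 5 containers.
So 5 is already optimal.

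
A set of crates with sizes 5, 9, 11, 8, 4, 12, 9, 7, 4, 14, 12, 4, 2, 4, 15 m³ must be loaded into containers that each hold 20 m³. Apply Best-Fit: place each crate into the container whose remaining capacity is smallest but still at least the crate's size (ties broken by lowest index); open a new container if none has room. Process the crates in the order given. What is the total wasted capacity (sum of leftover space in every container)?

5 m³ → container 1 (remaining 15 m³)
9 m³ → container 1 (remaining 6 m³)
11 m³ → container 2 (remaining 9 m³)
8 m³ → container 2 (remaining 1 m³)
4 m³ → container 1 (remaining 2 m³)
12 m³ → container 3 (remaining 8 m³)
9 m³ → container 4 (remaining 11 m³)
7 m³ → container 3 (remaining 1 m³)
4 m³ → container 4 (remaining 7 m³)
14 m³ → container 5 (remaining 6 m³)
12 m³ → container 6 (remaining 8 m³)
4 m³ → container 5 (remaining 2 m³)
2 m³ → container 1 (remaining 0 m³)
4 m³ → container 4 (remaining 3 m³)
15 m³ → container 7 (remaining 5 m³)
7 containers × 20 m³ = 140 m³; used 120 m³; unused 20 m³.

20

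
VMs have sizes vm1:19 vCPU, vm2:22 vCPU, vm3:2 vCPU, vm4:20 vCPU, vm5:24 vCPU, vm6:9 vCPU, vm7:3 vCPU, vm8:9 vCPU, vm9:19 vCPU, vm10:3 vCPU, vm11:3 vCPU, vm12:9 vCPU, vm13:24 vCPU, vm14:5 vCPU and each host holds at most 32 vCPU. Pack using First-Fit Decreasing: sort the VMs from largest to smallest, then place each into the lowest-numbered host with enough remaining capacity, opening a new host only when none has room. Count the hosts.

6

Sorted descending: 24, 24, 22, 20, 19, 19, 9, 9, 9, 5, 3, 3, 3, 2.
24 vCPU → host 1 (remaining 8 vCPU)
24 vCPU → host 2 (remaining 8 vCPU)
22 vCPU → host 3 (remaining 10 vCPU)
20 vCPU → host 4 (remaining 12 vCPU)
19 vCPU → host 5 (remaining 13 vCPU)
19 vCPU → host 6 (remaining 13 vCPU)
9 vCPU → host 3 (remaining 1 vCPU)
9 vCPU → host 4 (remaining 3 vCPU)
9 vCPU → host 5 (remaining 4 vCPU)
5 vCPU → host 1 (remaining 3 vCPU)
3 vCPU → host 1 (remaining 0 vCPU)
3 vCPU → host 2 (remaining 5 vCPU)
3 vCPU → host 2 (remaining 2 vCPU)
2 vCPU → host 2 (remaining 0 vCPU)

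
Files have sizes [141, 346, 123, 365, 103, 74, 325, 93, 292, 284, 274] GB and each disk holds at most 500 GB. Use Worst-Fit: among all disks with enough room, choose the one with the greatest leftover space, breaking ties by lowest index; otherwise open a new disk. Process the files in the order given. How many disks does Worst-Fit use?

7 disks

Put 141 GB in disk 1; 359 GB remain.
Put 346 GB in disk 1; 13 GB remain.
Put 123 GB in disk 2; 377 GB remain.
Put 365 GB in disk 2; 12 GB remain.
Put 103 GB in disk 3; 397 GB remain.
Put 74 GB in disk 3; 323 GB remain.
Put 325 GB in disk 4; 175 GB remain.
Put 93 GB in disk 3; 230 GB remain.
Put 292 GB in disk 5; 208 GB remain.
Put 284 GB in disk 6; 216 GB remain.
Put 274 GB in disk 7; 226 GB remain.
Final disks: [141,346] [123,365] [103,74,93] [325] [292] [284] [274].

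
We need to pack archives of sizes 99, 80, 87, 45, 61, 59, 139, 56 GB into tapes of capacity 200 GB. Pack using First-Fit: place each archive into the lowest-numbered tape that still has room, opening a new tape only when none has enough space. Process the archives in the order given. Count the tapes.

4

Put 99 GB in tape 1; 101 GB remain.
Put 80 GB in tape 1; 21 GB remain.
Put 87 GB in tape 2; 113 GB remain.
Put 45 GB in tape 2; 68 GB remain.
Put 61 GB in tape 2; 7 GB remain.
Put 59 GB in tape 3; 141 GB remain.
Put 139 GB in tape 3; 2 GB remain.
Put 56 GB in tape 4; 144 GB remain.
Final tapes: [99,80] [87,45,61] [59,139] [56].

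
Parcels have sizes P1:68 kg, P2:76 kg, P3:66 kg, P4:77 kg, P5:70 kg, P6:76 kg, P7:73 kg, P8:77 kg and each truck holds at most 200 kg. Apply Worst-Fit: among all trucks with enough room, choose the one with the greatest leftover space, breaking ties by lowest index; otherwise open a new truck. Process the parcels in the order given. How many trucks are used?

4 trucks

P1 (68 kg) → truck 1 (remaining 132 kg)
P2 (76 kg) → truck 1 (remaining 56 kg)
P3 (66 kg) → truck 2 (remaining 134 kg)
P4 (77 kg) → truck 2 (remaining 57 kg)
P5 (70 kg) → truck 3 (remaining 130 kg)
P6 (76 kg) → truck 3 (remaining 54 kg)
P7 (73 kg) → truck 4 (remaining 127 kg)
P8 (77 kg) → truck 4 (remaining 50 kg)
Final trucks: [68,76] [66,77] [70,76] [73,77].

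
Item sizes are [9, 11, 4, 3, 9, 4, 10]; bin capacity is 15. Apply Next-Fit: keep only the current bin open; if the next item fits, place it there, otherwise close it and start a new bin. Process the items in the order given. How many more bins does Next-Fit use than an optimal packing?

Next-Fit: [9] [11,4] [3,9] [4,10] → 4 bins.
Total size 50; any packing needs at least ⌈50/15⌉ = 4 bins.
So 4 is already optimal.

0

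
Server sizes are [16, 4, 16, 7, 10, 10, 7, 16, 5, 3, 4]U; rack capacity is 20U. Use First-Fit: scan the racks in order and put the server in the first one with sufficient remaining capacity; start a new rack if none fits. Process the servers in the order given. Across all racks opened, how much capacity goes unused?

22

rack 1: place 16U, 4U left
rack 1: place 4U, 0U left
rack 2: place 16U, 4U left
rack 3: place 7U, 13U left
rack 3: place 10U, 3U left
rack 4: place 10U, 10U left
rack 4: place 7U, 3U left
rack 5: place 16U, 4U left
rack 6: place 5U, 15U left
rack 2: place 3U, 1U left
rack 5: place 4U, 0U left
6 racks × 20U = 120U; used 98U; unused 22U.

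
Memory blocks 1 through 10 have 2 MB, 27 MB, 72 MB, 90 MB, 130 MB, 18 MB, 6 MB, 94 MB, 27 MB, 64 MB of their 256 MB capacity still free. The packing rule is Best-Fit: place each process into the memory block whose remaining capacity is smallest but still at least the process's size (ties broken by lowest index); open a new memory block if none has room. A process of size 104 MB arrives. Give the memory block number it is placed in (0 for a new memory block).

Memory blocks with room: memory block 5 (130 MB).
Tightest fit is memory block 5 with 130 MB free.

5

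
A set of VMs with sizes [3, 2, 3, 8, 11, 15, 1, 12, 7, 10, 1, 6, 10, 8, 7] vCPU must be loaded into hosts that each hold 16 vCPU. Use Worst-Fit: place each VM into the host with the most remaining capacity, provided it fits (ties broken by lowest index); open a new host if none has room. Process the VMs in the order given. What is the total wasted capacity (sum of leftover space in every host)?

24

host 1: place 3 vCPU, 13 vCPU left
host 1: place 2 vCPU, 11 vCPU left
host 1: place 3 vCPU, 8 vCPU left
host 1: place 8 vCPU, 0 vCPU left
host 2: place 11 vCPU, 5 vCPU left
host 3: place 15 vCPU, 1 vCPU left
host 2: place 1 vCPU, 4 vCPU left
host 4: place 12 vCPU, 4 vCPU left
host 5: place 7 vCPU, 9 vCPU left
host 6: place 10 vCPU, 6 vCPU left
host 5: place 1 vCPU, 8 vCPU left
host 5: place 6 vCPU, 2 vCPU left
host 7: place 10 vCPU, 6 vCPU left
host 8: place 8 vCPU, 8 vCPU left
host 8: place 7 vCPU, 1 vCPU left
8 hosts × 16 vCPU = 128 vCPU; used 104 vCPU; unused 24 vCPU.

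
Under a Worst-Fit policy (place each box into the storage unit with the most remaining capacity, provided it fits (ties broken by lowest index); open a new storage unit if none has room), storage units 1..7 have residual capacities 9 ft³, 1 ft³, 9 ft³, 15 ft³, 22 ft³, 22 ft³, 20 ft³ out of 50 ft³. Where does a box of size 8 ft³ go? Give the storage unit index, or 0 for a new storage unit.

5

Storage units with room: storage unit 1 (9 ft³), storage unit 3 (9 ft³), storage unit 4 (15 ft³), storage unit 5 (22 ft³), storage unit 6 (22 ft³), storage unit 7 (20 ft³).
Most room is storage unit 5 with 22 ft³ free.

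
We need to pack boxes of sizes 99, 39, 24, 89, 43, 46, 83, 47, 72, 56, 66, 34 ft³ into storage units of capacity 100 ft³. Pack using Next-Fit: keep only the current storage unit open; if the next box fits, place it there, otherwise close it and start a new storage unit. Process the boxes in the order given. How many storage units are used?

99 ft³ → storage unit 1 (remaining 1 ft³)
39 ft³ → storage unit 2 (remaining 61 ft³)
24 ft³ → storage unit 2 (remaining 37 ft³)
89 ft³ → storage unit 3 (remaining 11 ft³)
43 ft³ → storage unit 4 (remaining 57 ft³)
46 ft³ → storage unit 4 (remaining 11 ft³)
83 ft³ → storage unit 5 (remaining 17 ft³)
47 ft³ → storage unit 6 (remaining 53 ft³)
72 ft³ → storage unit 7 (remaining 28 ft³)
56 ft³ → storage unit 8 (remaining 44 ft³)
66 ft³ → storage unit 9 (remaining 34 ft³)
34 ft³ → storage unit 9 (remaining 0 ft³)
Final storage units: [99] [39,24] [89] [43,46] [83] [47] [72] [56] [66,34].

9 storage units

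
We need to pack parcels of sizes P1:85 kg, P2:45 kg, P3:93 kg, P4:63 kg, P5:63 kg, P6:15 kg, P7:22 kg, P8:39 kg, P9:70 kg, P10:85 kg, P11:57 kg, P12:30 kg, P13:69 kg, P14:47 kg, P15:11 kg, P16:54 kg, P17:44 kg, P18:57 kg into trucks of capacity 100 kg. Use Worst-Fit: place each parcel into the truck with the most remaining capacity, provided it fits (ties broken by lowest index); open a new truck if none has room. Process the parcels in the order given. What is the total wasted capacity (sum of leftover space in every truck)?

251

P1 (85 kg) → truck 1 (remaining 15 kg)
P2 (45 kg) → truck 2 (remaining 55 kg)
P3 (93 kg) → truck 3 (remaining 7 kg)
P4 (63 kg) → truck 4 (remaining 37 kg)
P5 (63 kg) → truck 5 (remaining 37 kg)
P6 (15 kg) → truck 2 (remaining 40 kg)
P7 (22 kg) → truck 2 (remaining 18 kg)
P8 (39 kg) → truck 6 (remaining 61 kg)
P9 (70 kg) → truck 7 (remaining 30 kg)
P10 (85 kg) → truck 8 (remaining 15 kg)
P11 (57 kg) → truck 6 (remaining 4 kg)
P12 (30 kg) → truck 4 (remaining 7 kg)
P13 (69 kg) → truck 9 (remaining 31 kg)
P14 (47 kg) → truck 10 (remaining 53 kg)
P15 (11 kg) → truck 10 (remaining 42 kg)
P16 (54 kg) → truck 11 (remaining 46 kg)
P17 (44 kg) → truck 11 (remaining 2 kg)
P18 (57 kg) → truck 12 (remaining 43 kg)
12 trucks × 100 kg = 1200 kg; used 949 kg; unused 251 kg.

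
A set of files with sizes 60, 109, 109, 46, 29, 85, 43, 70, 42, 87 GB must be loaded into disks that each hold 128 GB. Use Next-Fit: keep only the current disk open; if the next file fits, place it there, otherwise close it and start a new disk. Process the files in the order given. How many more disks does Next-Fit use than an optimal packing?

Next-Fit: [60] [109] [109] [46,29] [85,43] [70,42] [87] → 7 disks.
Total size 680 GB; any packing needs at least ⌈680/128⌉ = 6 disks.
An optimal packing achieves that bound: [109] [109] [87,29] [85,43] [70,46] [60,42] → 6 disks.
Excess: 7 − 6 = 1.

1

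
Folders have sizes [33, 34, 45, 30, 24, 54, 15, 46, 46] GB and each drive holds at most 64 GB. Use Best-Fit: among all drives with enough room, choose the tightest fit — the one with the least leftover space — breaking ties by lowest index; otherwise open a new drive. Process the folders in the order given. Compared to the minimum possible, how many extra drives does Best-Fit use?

Best-Fit: [33,24] [34,30] [45,15] [54] [46] [46] → 6 drives.
Total size 327 GB; any packing needs at least ⌈327/64⌉ = 6 drives.
So 6 is already optimal.

0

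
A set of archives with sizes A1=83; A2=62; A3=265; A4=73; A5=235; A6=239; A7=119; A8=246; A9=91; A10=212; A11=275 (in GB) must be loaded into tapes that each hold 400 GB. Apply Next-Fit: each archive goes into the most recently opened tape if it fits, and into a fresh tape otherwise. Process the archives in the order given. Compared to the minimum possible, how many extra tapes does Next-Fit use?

Next-Fit: [83,62] [265,73] [235] [239,119] [246,91] [212] [275] → 7 tapes.
6 archives exceed 200 GB (half the capacity), and no two of those can share a tape, so at least 6 tapes are needed.
An optimal packing achieves that bound: [275,119] [265,91] [246,83,62] [239,73] [235] [212] → 6 tapes.
Excess: 7 − 6 = 1.

1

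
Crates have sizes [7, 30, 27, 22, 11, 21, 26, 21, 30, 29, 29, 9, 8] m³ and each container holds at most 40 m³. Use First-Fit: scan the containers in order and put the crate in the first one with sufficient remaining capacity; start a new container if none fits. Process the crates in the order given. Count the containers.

9 containers

7 m³ → container 1 (remaining 33 m³)
30 m³ → container 1 (remaining 3 m³)
27 m³ → container 2 (remaining 13 m³)
22 m³ → container 3 (remaining 18 m³)
11 m³ → container 2 (remaining 2 m³)
21 m³ → container 4 (remaining 19 m³)
26 m³ → container 5 (remaining 14 m³)
21 m³ → container 6 (remaining 19 m³)
30 m³ → container 7 (remaining 10 m³)
29 m³ → container 8 (remaining 11 m³)
29 m³ → container 9 (remaining 11 m³)
9 m³ → container 3 (remaining 9 m³)
8 m³ → container 3 (remaining 1 m³)
Final containers: [7,30] [27,11] [22,9,8] [21] [26] [21] [30] [29] [29].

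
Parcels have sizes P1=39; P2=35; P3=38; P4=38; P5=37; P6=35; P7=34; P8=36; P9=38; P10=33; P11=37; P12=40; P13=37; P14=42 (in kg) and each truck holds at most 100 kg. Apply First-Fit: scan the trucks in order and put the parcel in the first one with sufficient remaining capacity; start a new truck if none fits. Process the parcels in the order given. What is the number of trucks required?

truck 1: place P1 (39 kg), 61 kg left
truck 1: place P2 (35 kg), 26 kg left
truck 2: place P3 (38 kg), 62 kg left
truck 2: place P4 (38 kg), 24 kg left
truck 3: place P5 (37 kg), 63 kg left
truck 3: place P6 (35 kg), 28 kg left
truck 4: place P7 (34 kg), 66 kg left
truck 4: place P8 (36 kg), 30 kg left
truck 5: place P9 (38 kg), 62 kg left
truck 5: place P10 (33 kg), 29 kg left
truck 6: place P11 (37 kg), 63 kg left
truck 6: place P12 (40 kg), 23 kg left
truck 7: place P13 (37 kg), 63 kg left
truck 7: place P14 (42 kg), 21 kg left
Final trucks: [39,35] [38,38] [37,35] [34,36] [38,33] [37,40] [37,42].

7 trucks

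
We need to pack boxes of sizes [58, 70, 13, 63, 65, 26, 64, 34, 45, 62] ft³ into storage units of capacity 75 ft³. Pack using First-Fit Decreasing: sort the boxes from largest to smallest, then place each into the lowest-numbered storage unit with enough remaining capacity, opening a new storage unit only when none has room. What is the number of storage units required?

Sorted descending: 70, 65, 64, 63, 62, 58, 45, 34, 26, 13.
Put 70 ft³ in storage unit 1; 5 ft³ remain.
Put 65 ft³ in storage unit 2; 10 ft³ remain.
Put 64 ft³ in storage unit 3; 11 ft³ remain.
Put 63 ft³ in storage unit 4; 12 ft³ remain.
Put 62 ft³ in storage unit 5; 13 ft³ remain.
Put 58 ft³ in storage unit 6; 17 ft³ remain.
Put 45 ft³ in storage unit 7; 30 ft³ remain.
Put 34 ft³ in storage unit 8; 41 ft³ remain.
Put 26 ft³ in storage unit 7; 4 ft³ remain.
Put 13 ft³ in storage unit 5; 0 ft³ remain.
Final storage units: [70] [65] [64] [63] [62,13] [58] [45,26] [34].

8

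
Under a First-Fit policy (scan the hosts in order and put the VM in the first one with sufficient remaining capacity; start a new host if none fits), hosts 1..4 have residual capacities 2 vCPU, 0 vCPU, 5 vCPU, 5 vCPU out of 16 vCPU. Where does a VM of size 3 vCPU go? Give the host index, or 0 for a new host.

3

Hosts with room: host 3 (5 vCPU), host 4 (5 vCPU).
The first with room is host 3.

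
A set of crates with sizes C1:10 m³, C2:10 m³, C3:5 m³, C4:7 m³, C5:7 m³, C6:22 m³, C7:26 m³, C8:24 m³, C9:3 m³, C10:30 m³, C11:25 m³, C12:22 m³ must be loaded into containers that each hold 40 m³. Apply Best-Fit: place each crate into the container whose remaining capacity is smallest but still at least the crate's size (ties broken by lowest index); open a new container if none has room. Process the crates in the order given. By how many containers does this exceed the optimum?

1

Best-Fit: [10,10,5,7,7] [22] [26,3] [24] [30] [25] [22] → 7 containers.
6 crates exceed 20 m³ (half the capacity), and no two of those can share a container, so at least 6 containers are needed.
An optimal packing achieves that bound: [30,10] [26,10,3] [25,7,7] [24,5] [22] [22] → 6 containers.
Excess: 7 − 6 = 1.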